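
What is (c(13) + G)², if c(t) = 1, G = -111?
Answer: 12100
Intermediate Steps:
(c(13) + G)² = (1 - 111)² = (-110)² = 12100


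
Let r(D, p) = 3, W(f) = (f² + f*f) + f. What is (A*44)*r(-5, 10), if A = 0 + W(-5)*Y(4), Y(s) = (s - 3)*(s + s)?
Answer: 47520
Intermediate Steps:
W(f) = f + 2*f² (W(f) = (f² + f²) + f = 2*f² + f = f + 2*f²)
Y(s) = 2*s*(-3 + s) (Y(s) = (-3 + s)*(2*s) = 2*s*(-3 + s))
A = 360 (A = 0 + (-5*(1 + 2*(-5)))*(2*4*(-3 + 4)) = 0 + (-5*(1 - 10))*(2*4*1) = 0 - 5*(-9)*8 = 0 + 45*8 = 0 + 360 = 360)
(A*44)*r(-5, 10) = (360*44)*3 = 15840*3 = 47520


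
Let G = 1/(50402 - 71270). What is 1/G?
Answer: -20868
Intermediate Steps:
G = -1/20868 (G = 1/(-20868) = -1/20868 ≈ -4.7920e-5)
1/G = 1/(-1/20868) = -20868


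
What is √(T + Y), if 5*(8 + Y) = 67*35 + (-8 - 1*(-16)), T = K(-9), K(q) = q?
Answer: 18*√35/5 ≈ 21.298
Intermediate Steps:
T = -9
Y = 2313/5 (Y = -8 + (67*35 + (-8 - 1*(-16)))/5 = -8 + (2345 + (-8 + 16))/5 = -8 + (2345 + 8)/5 = -8 + (⅕)*2353 = -8 + 2353/5 = 2313/5 ≈ 462.60)
√(T + Y) = √(-9 + 2313/5) = √(2268/5) = 18*√35/5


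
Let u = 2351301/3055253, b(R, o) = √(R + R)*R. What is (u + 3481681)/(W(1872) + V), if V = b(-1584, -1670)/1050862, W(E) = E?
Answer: 19088903997770463796374721/10263553857595039217256 + 30740762415188688577*I*√22/1710592309599173202876 ≈ 1859.9 + 0.084291*I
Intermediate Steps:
b(R, o) = √2*R^(3/2) (b(R, o) = √(2*R)*R = (√2*√R)*R = √2*R^(3/2))
V = -9504*I*√22/525431 (V = (√2*(-1584)^(3/2))/1050862 = (√2*(-19008*I*√11))*(1/1050862) = -19008*I*√22*(1/1050862) = -9504*I*√22/525431 ≈ -0.08484*I)
u = 2351301/3055253 (u = 2351301*(1/3055253) = 2351301/3055253 ≈ 0.76959)
(u + 3481681)/(W(1872) + V) = (2351301/3055253 + 3481681)/(1872 - 9504*I*√22/525431) = 10637418671594/(3055253*(1872 - 9504*I*√22/525431))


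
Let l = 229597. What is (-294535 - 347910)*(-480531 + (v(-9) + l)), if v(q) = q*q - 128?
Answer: 161241488545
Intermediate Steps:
v(q) = -128 + q**2 (v(q) = q**2 - 128 = -128 + q**2)
(-294535 - 347910)*(-480531 + (v(-9) + l)) = (-294535 - 347910)*(-480531 + ((-128 + (-9)**2) + 229597)) = -642445*(-480531 + ((-128 + 81) + 229597)) = -642445*(-480531 + (-47 + 229597)) = -642445*(-480531 + 229550) = -642445*(-250981) = 161241488545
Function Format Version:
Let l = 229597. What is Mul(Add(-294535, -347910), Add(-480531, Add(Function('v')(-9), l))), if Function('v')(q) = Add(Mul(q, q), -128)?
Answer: 161241488545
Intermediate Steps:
Function('v')(q) = Add(-128, Pow(q, 2)) (Function('v')(q) = Add(Pow(q, 2), -128) = Add(-128, Pow(q, 2)))
Mul(Add(-294535, -347910), Add(-480531, Add(Function('v')(-9), l))) = Mul(Add(-294535, -347910), Add(-480531, Add(Add(-128, Pow(-9, 2)), 229597))) = Mul(-642445, Add(-480531, Add(Add(-128, 81), 229597))) = Mul(-642445, Add(-480531, Add(-47, 229597))) = Mul(-642445, Add(-480531, 229550)) = Mul(-642445, -250981) = 161241488545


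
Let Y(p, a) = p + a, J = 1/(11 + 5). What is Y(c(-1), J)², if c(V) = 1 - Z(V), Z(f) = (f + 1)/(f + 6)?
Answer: 289/256 ≈ 1.1289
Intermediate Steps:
Z(f) = (1 + f)/(6 + f)
c(V) = 1 - (1 + V)/(6 + V)
J = 1/16 ≈ 0.062500
Y(p, a) = a + p
Y(c(-1), J)² = (1/16 + 5/(6 - 1))² = (1/16 + 5/5)² = (1/16 + 5*(⅕))² = (1/16 + 1)² = (17/16)² = 289/256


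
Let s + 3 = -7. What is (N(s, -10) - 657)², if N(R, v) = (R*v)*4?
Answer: 66049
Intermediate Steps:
s = -10 (s = -3 - 7 = -10)
N(R, v) = 4*R*v
(N(s, -10) - 657)² = (4*(-10)*(-10) - 657)² = (400 - 657)² = (-257)² = 66049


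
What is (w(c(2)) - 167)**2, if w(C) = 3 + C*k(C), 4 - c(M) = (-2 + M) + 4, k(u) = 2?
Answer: 26896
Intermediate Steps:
c(M) = 2 - M (c(M) = 4 - ((-2 + M) + 4) = 4 - (2 + M) = 4 + (-2 - M) = 2 - M)
w(C) = 3 + 2*C (w(C) = 3 + C*2 = 3 + 2*C)
(w(c(2)) - 167)**2 = ((3 + 2*(2 - 1*2)) - 167)**2 = ((3 + 2*(2 - 2)) - 167)**2 = ((3 + 2*0) - 167)**2 = ((3 + 0) - 167)**2 = (3 - 167)**2 = (-164)**2 = 26896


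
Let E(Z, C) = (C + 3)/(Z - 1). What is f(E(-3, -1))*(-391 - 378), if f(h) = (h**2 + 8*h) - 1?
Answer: 14611/4 ≈ 3652.8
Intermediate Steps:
E(Z, C) = (3 + C)/(-1 + Z)
f(h) = -1 + h**2 + 8*h
f(E(-3, -1))*(-391 - 378) = (-1 + ((3 - 1)/(-1 - 3))**2 + 8*((3 - 1)/(-1 - 3)))*(-391 - 378) = (-1 + (2/(-4))**2 + 8*(2/(-4)))*(-769) = (-1 + (-1/4*2)**2 + 8*(-1/4*2))*(-769) = (-1 + (-1/2)**2 + 8*(-1/2))*(-769) = (-1 + 1/4 - 4)*(-769) = -19/4*(-769) = 14611/4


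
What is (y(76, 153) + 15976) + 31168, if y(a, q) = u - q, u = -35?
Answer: 46956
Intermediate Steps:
y(a, q) = -35 - q
(y(76, 153) + 15976) + 31168 = ((-35 - 1*153) + 15976) + 31168 = ((-35 - 153) + 15976) + 31168 = (-188 + 15976) + 31168 = 15788 + 31168 = 46956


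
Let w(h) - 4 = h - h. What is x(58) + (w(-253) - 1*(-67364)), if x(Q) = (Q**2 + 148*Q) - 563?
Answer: 78753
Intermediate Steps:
x(Q) = -563 + Q**2 + 148*Q
w(h) = 4 (w(h) = 4 + (h - h) = 4 + 0 = 4)
x(58) + (w(-253) - 1*(-67364)) = (-563 + 58**2 + 148*58) + (4 - 1*(-67364)) = (-563 + 3364 + 8584) + (4 + 67364) = 11385 + 67368 = 78753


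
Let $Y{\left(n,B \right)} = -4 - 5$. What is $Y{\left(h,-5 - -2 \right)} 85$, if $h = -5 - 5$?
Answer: $-765$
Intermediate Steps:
$h = -10$
$Y{\left(n,B \right)} = -9$ ($Y{\left(n,B \right)} = -4 - 5 = -9$)
$Y{\left(h,-5 - -2 \right)} 85 = \left(-9\right) 85 = -765$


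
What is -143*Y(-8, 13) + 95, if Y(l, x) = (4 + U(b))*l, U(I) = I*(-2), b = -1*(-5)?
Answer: -6769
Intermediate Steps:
b = 5
U(I) = -2*I
Y(l, x) = -6*l (Y(l, x) = (4 - 2*5)*l = (4 - 10)*l = -6*l)
-143*Y(-8, 13) + 95 = -(-858)*(-8) + 95 = -143*48 + 95 = -6864 + 95 = -6769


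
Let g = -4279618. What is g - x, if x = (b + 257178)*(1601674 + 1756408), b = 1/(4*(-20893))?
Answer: -36087605245575163/41786 ≈ -8.6363e+11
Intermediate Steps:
b = -1/83572 (b = 1/(-83572) = -1/83572 ≈ -1.1966e-5)
x = 36087426417457415/41786 (x = (-1/83572 + 257178)*(1601674 + 1756408) = (21492879815/83572)*3358082 = 36087426417457415/41786 ≈ 8.6363e+11)
g - x = -4279618 - 1*36087426417457415/41786 = -4279618 - 36087426417457415/41786 = -36087605245575163/41786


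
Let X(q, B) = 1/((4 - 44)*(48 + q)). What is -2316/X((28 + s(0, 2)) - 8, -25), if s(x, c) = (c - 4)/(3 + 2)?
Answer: 6262464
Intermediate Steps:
s(x, c) = -⅘ + c/5 (s(x, c) = (-4 + c)/5 = (-4 + c)*(⅕) = -⅘ + c/5)
X(q, B) = 1/(-1920 - 40*q) (X(q, B) = 1/(-40*(48 + q)) = 1/(-1920 - 40*q))
-2316/X((28 + s(0, 2)) - 8, -25) = -(-4446720 - 92640*((28 + (-⅘ + (⅕)*2)) - 8)) = -(-4446720 - 92640*((28 + (-⅘ + ⅖)) - 8)) = -(-4446720 - 92640*((28 - ⅖) - 8)) = -(-4446720 - 92640*(138/5 - 8)) = -2316/((-1/(1920 + 40*(98/5)))) = -2316/((-1/(1920 + 784))) = -2316/((-1/2704)) = -2316/((-1*1/2704)) = -2316/(-1/2704) = -2316*(-2704) = 6262464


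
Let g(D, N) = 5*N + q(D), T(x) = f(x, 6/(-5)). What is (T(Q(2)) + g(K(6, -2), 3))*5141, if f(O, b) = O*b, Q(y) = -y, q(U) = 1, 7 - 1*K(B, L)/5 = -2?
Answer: 472972/5 ≈ 94594.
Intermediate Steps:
K(B, L) = 45 (K(B, L) = 35 - 5*(-2) = 35 + 10 = 45)
T(x) = -6*x/5 (T(x) = x*(6/(-5)) = x*(6*(-⅕)) = x*(-6/5) = -6*x/5)
g(D, N) = 1 + 5*N (g(D, N) = 5*N + 1 = 1 + 5*N)
(T(Q(2)) + g(K(6, -2), 3))*5141 = (-(-6)*2/5 + (1 + 5*3))*5141 = (-6/5*(-2) + (1 + 15))*5141 = (12/5 + 16)*5141 = (92/5)*5141 = 472972/5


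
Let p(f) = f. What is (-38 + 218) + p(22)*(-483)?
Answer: -10446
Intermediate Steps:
(-38 + 218) + p(22)*(-483) = (-38 + 218) + 22*(-483) = 180 - 10626 = -10446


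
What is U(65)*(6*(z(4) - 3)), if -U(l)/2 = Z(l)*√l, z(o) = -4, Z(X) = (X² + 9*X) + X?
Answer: 409500*√65 ≈ 3.3015e+6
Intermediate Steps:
Z(X) = X² + 10*X
U(l) = -2*l^(3/2)*(10 + l) (U(l) = -2*l*(10 + l)*√l = -2*l^(3/2)*(10 + l))
U(65)*(6*(z(4) - 3)) = (2*65^(3/2)*(-10 - 1*65))*(6*(-4 - 3)) = (2*(65*√65)*(-10 - 65))*(6*(-7)) = (2*(65*√65)*(-75))*(-42) = -9750*√65*(-42) = 409500*√65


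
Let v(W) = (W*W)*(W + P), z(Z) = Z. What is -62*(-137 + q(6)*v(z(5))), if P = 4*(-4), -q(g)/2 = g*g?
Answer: -1219106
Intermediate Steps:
q(g) = -2*g**2 (q(g) = -2*g*g = -2*g**2)
P = -16
v(W) = W**2*(-16 + W) (v(W) = (W*W)*(W - 16) = W**2*(-16 + W))
-62*(-137 + q(6)*v(z(5))) = -62*(-137 + (-2*6**2)*(5**2*(-16 + 5))) = -62*(-137 + (-2*36)*(25*(-11))) = -62*(-137 - 72*(-275)) = -62*(-137 + 19800) = -62*19663 = -1219106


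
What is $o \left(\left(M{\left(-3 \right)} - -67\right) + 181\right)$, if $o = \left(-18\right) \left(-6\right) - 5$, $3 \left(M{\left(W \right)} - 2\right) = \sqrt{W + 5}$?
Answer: $25750 + \frac{103 \sqrt{2}}{3} \approx 25799.0$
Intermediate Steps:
$M{\left(W \right)} = 2 + \frac{\sqrt{5 + W}}{3}$ ($M{\left(W \right)} = 2 + \frac{\sqrt{W + 5}}{3} = 2 + \frac{\sqrt{5 + W}}{3}$)
$o = 103$ ($o = 108 + \left(-5 + 0\right) = 108 - 5 = 103$)
$o \left(\left(M{\left(-3 \right)} - -67\right) + 181\right) = 103 \left(\left(\left(2 + \frac{\sqrt{5 - 3}}{3}\right) - -67\right) + 181\right) = 103 \left(\left(\left(2 + \frac{\sqrt{2}}{3}\right) + 67\right) + 181\right) = 103 \left(\left(69 + \frac{\sqrt{2}}{3}\right) + 181\right) = 103 \left(250 + \frac{\sqrt{2}}{3}\right) = 25750 + \frac{103 \sqrt{2}}{3}$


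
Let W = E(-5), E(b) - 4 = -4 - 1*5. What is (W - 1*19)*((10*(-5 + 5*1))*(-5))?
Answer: 0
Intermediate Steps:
E(b) = -5 (E(b) = 4 + (-4 - 1*5) = 4 + (-4 - 5) = 4 - 9 = -5)
W = -5
(W - 1*19)*((10*(-5 + 5*1))*(-5)) = (-5 - 1*19)*((10*(-5 + 5*1))*(-5)) = (-5 - 19)*((10*(-5 + 5))*(-5)) = -24*10*0*(-5) = -0*(-5) = -24*0 = 0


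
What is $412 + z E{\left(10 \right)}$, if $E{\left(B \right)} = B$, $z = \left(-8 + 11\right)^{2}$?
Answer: $502$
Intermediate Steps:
$z = 9$ ($z = 3^{2} = 9$)
$412 + z E{\left(10 \right)} = 412 + 9 \cdot 10 = 412 + 90 = 502$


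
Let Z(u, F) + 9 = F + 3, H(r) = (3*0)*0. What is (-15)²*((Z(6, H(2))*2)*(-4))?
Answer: 10800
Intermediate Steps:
H(r) = 0 (H(r) = 0*0 = 0)
Z(u, F) = -6 + F (Z(u, F) = -9 + (F + 3) = -9 + (3 + F) = -6 + F)
(-15)²*((Z(6, H(2))*2)*(-4)) = (-15)²*(((-6 + 0)*2)*(-4)) = 225*(-6*2*(-4)) = 225*(-12*(-4)) = 225*48 = 10800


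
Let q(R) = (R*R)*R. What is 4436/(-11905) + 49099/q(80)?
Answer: -337341681/1219072000 ≈ -0.27672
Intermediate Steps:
q(R) = R**3 (q(R) = R**2*R = R**3)
4436/(-11905) + 49099/q(80) = 4436/(-11905) + 49099/(80**3) = 4436*(-1/11905) + 49099/512000 = -4436/11905 + 49099*(1/512000) = -4436/11905 + 49099/512000 = -337341681/1219072000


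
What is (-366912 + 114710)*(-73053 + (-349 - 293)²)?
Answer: -85524472422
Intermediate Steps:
(-366912 + 114710)*(-73053 + (-349 - 293)²) = -252202*(-73053 + (-642)²) = -252202*(-73053 + 412164) = -252202*339111 = -85524472422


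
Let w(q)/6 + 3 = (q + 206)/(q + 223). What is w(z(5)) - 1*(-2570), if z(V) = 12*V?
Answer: 723812/283 ≈ 2557.6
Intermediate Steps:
w(q) = -18 + 6*(206 + q)/(223 + q) (w(q) = -18 + 6*((q + 206)/(q + 223)) = -18 + 6*((206 + q)/(223 + q)) = -18 + 6*(206 + q)/(223 + q))
w(z(5)) - 1*(-2570) = 6*(-463 - 24*5)/(223 + 12*5) - 1*(-2570) = 6*(-463 - 2*60)/(223 + 60) + 2570 = 6*(-463 - 120)/283 + 2570 = 6*(1/283)*(-583) + 2570 = -3498/283 + 2570 = 723812/283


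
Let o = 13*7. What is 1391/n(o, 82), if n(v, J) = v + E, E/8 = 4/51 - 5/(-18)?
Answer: 212823/14359 ≈ 14.822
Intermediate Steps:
o = 91
E = 436/153 (E = 8*(4/51 - 5/(-18)) = 8*(4*(1/51) - 5*(-1/18)) = 8*(4/51 + 5/18) = 8*(109/306) = 436/153 ≈ 2.8497)
n(v, J) = 436/153 + v (n(v, J) = v + 436/153 = 436/153 + v)
1391/n(o, 82) = 1391/(436/153 + 91) = 1391/(14359/153) = 1391*(153/14359) = 212823/14359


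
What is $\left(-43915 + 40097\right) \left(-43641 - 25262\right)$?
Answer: $263071654$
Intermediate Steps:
$\left(-43915 + 40097\right) \left(-43641 - 25262\right) = \left(-3818\right) \left(-68903\right) = 263071654$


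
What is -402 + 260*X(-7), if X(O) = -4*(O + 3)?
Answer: 3758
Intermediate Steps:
X(O) = -12 - 4*O (X(O) = -4*(3 + O) = -12 - 4*O)
-402 + 260*X(-7) = -402 + 260*(-12 - 4*(-7)) = -402 + 260*(-12 + 28) = -402 + 260*16 = -402 + 4160 = 3758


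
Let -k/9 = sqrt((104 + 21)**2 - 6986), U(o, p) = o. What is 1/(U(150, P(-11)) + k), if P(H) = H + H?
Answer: -50/225753 - sqrt(8639)/75251 ≈ -0.0014566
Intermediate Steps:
P(H) = 2*H
k = -9*sqrt(8639) (k = -9*sqrt((104 + 21)**2 - 6986) = -9*sqrt(125**2 - 6986) = -9*sqrt(15625 - 6986) = -9*sqrt(8639) ≈ -836.52)
1/(U(150, P(-11)) + k) = 1/(150 - 9*sqrt(8639))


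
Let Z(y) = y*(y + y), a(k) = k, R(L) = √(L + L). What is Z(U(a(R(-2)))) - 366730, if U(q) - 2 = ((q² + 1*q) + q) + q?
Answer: -366794 - 48*I ≈ -3.6679e+5 - 48.0*I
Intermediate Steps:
R(L) = √2*√L (R(L) = √(2*L) = √2*√L)
U(q) = 2 + q² + 3*q (U(q) = 2 + (((q² + 1*q) + q) + q) = 2 + (((q² + q) + q) + q) = 2 + (((q + q²) + q) + q) = 2 + ((q² + 2*q) + q) = 2 + (q² + 3*q) = 2 + q² + 3*q)
Z(y) = 2*y² (Z(y) = y*(2*y) = 2*y²)
Z(U(a(R(-2)))) - 366730 = 2*(2 + (√2*√(-2))² + 3*(√2*√(-2)))² - 366730 = 2*(2 + (√2*(I*√2))² + 3*(√2*(I*√2)))² - 366730 = 2*(2 + (2*I)² + 3*(2*I))² - 366730 = 2*(2 - 4 + 6*I)² - 366730 = 2*(-2 + 6*I)² - 366730 = -366730 + 2*(-2 + 6*I)²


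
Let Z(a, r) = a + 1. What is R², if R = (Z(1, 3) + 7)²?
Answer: 6561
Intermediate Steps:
Z(a, r) = 1 + a
R = 81 (R = ((1 + 1) + 7)² = (2 + 7)² = 9² = 81)
R² = 81² = 6561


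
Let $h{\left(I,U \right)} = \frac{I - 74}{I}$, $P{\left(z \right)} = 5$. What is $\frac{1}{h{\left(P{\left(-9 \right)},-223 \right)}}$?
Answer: $- \frac{5}{69} \approx -0.072464$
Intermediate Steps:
$h{\left(I,U \right)} = \frac{-74 + I}{I}$
$\frac{1}{h{\left(P{\left(-9 \right)},-223 \right)}} = \frac{1}{\frac{1}{5} \left(-74 + 5\right)} = \frac{1}{\frac{1}{5} \left(-69\right)} = \frac{1}{- \frac{69}{5}} = - \frac{5}{69}$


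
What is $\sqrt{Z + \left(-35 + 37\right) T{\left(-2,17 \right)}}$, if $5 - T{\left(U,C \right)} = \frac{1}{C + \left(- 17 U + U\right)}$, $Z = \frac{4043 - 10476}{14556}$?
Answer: $\frac{\sqrt{24701935929}}{50946} \approx 3.085$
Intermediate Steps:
$Z = - \frac{6433}{14556}$ ($Z = \left(4043 - 10476\right) \frac{1}{14556} = \left(-6433\right) \frac{1}{14556} = - \frac{6433}{14556} \approx -0.44195$)
$T{\left(U,C \right)} = 5 - \frac{1}{C - 16 U}$ ($T{\left(U,C \right)} = 5 - \frac{1}{C + \left(- 17 U + U\right)} = 5 - \frac{1}{C - 16 U}$)
$\sqrt{Z + \left(-35 + 37\right) T{\left(-2,17 \right)}} = \sqrt{- \frac{6433}{14556} + \left(-35 + 37\right) \frac{-1 - -160 + 5 \cdot 17}{17 - -32}} = \sqrt{- \frac{6433}{14556} + 2 \frac{-1 + 160 + 85}{17 + 32}} = \sqrt{- \frac{6433}{14556} + 2 \cdot \frac{1}{49} \cdot 244} = \sqrt{- \frac{6433}{14556} + 2 \cdot \frac{244}{49}} = \sqrt{- \frac{6433}{14556} + \frac{488}{49}} = \sqrt{\frac{6788111}{713244}} = \frac{\sqrt{24701935929}}{50946}$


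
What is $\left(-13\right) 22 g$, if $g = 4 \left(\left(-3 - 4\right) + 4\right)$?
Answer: $3432$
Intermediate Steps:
$g = -12$ ($g = 4 \left(-7 + 4\right) = 4 \left(-3\right) = -12$)
$\left(-13\right) 22 g = \left(-13\right) 22 \left(-12\right) = \left(-286\right) \left(-12\right) = 3432$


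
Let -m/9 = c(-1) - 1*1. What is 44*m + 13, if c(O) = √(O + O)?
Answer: 409 - 396*I*√2 ≈ 409.0 - 560.03*I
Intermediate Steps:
c(O) = √2*√O (c(O) = √(2*O) = √2*√O)
m = 9 - 9*I*√2 (m = -9*(√2*√(-1) - 1*1) = -9*(√2*I - 1) = -9*(I*√2 - 1) = -9*(-1 + I*√2) = 9 - 9*I*√2 ≈ 9.0 - 12.728*I)
44*m + 13 = 44*(9 - 9*I*√2) + 13 = (396 - 396*I*√2) + 13 = 409 - 396*I*√2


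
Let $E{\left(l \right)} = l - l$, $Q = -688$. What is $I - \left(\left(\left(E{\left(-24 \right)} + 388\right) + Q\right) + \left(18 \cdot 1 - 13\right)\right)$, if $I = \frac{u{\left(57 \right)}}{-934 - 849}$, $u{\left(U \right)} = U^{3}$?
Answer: $\frac{340792}{1783} \approx 191.13$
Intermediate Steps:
$E{\left(l \right)} = 0$
$I = - \frac{185193}{1783}$ ($I = \frac{57^{3}}{-934 - 849} = \frac{185193}{-934 - 849} = \frac{185193}{-1783} = 185193 \left(- \frac{1}{1783}\right) = - \frac{185193}{1783} \approx -103.87$)
$I - \left(\left(\left(E{\left(-24 \right)} + 388\right) + Q\right) + \left(18 \cdot 1 - 13\right)\right) = - \frac{185193}{1783} - \left(\left(\left(0 + 388\right) - 688\right) + \left(18 \cdot 1 - 13\right)\right) = - \frac{185193}{1783} - \left(\left(388 - 688\right) + \left(18 - 13\right)\right) = - \frac{185193}{1783} - \left(-300 + 5\right) = - \frac{185193}{1783} - -295 = - \frac{185193}{1783} + 295 = \frac{340792}{1783}$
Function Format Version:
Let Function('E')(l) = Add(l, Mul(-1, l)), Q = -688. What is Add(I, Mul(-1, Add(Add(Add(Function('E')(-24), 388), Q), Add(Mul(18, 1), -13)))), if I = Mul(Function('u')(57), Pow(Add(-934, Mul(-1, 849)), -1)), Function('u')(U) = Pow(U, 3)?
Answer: Rational(340792, 1783) ≈ 191.13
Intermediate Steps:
Function('E')(l) = 0
I = Rational(-185193, 1783) (I = Mul(Pow(57, 3), Pow(Add(-934, Mul(-1, 849)), -1)) = Mul(185193, Pow(Add(-934, -849), -1)) = Mul(185193, Pow(-1783, -1)) = Mul(185193, Rational(-1, 1783)) = Rational(-185193, 1783) ≈ -103.87)
Add(I, Mul(-1, Add(Add(Add(Function('E')(-24), 388), Q), Add(Mul(18, 1), -13)))) = Add(Rational(-185193, 1783), Mul(-1, Add(Add(Add(0, 388), -688), Add(Mul(18, 1), -13)))) = Add(Rational(-185193, 1783), Mul(-1, Add(Add(388, -688), Add(18, -13)))) = Add(Rational(-185193, 1783), Mul(-1, Add(-300, 5))) = Add(Rational(-185193, 1783), Mul(-1, -295)) = Add(Rational(-185193, 1783), 295) = Rational(340792, 1783)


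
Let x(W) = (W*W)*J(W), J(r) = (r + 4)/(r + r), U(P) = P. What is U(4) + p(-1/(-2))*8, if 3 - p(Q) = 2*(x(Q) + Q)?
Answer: 2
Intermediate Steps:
J(r) = (4 + r)/(2*r) (J(r) = (4 + r)/((2*r)) = (4 + r)*(1/(2*r)) = (4 + r)/(2*r))
x(W) = W*(4 + W)/2 (x(W) = (W*W)*((4 + W)/(2*W)) = W**2*((4 + W)/(2*W)) = W*(4 + W)/2)
p(Q) = 3 - 2*Q - Q*(4 + Q) (p(Q) = 3 - 2*(Q*(4 + Q)/2 + Q) = 3 - 2*(Q + Q*(4 + Q)/2) = 3 - (2*Q + Q*(4 + Q)) = 3 + (-2*Q - Q*(4 + Q)) = 3 - 2*Q - Q*(4 + Q))
U(4) + p(-1/(-2))*8 = 4 + (3 - (-1/(-2))**2 - (-6)/(-2))*8 = 4 + (3 - (-1*(-1/2))**2 - (-6)*(-1)/2)*8 = 4 + (3 - (1/2)**2 - 6*1/2)*8 = 4 + (3 - 1*1/4 - 3)*8 = 4 + (3 - 1/4 - 3)*8 = 4 - 1/4*8 = 4 - 2 = 2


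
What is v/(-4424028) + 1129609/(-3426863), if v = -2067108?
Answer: 173856173096/1263378155347 ≈ 0.13761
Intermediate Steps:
v/(-4424028) + 1129609/(-3426863) = -2067108/(-4424028) + 1129609/(-3426863) = -2067108*(-1/4424028) + 1129609*(-1/3426863) = 172259/368669 - 1129609/3426863 = 173856173096/1263378155347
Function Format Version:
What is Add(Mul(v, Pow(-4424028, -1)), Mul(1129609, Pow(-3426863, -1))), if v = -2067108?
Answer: Rational(173856173096, 1263378155347) ≈ 0.13761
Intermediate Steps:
Add(Mul(v, Pow(-4424028, -1)), Mul(1129609, Pow(-3426863, -1))) = Add(Mul(-2067108, Pow(-4424028, -1)), Mul(1129609, Pow(-3426863, -1))) = Add(Mul(-2067108, Rational(-1, 4424028)), Mul(1129609, Rational(-1, 3426863))) = Add(Rational(172259, 368669), Rational(-1129609, 3426863)) = Rational(173856173096, 1263378155347)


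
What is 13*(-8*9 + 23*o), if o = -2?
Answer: -1534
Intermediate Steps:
13*(-8*9 + 23*o) = 13*(-8*9 + 23*(-2)) = 13*(-72 - 46) = 13*(-118) = -1534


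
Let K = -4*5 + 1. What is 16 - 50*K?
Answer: 966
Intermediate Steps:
K = -19 (K = -20 + 1 = -19)
16 - 50*K = 16 - 50*(-19) = 16 + 950 = 966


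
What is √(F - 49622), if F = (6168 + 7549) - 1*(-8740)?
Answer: I*√27165 ≈ 164.82*I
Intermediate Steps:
F = 22457 (F = 13717 + 8740 = 22457)
√(F - 49622) = √(22457 - 49622) = √(-27165) = I*√27165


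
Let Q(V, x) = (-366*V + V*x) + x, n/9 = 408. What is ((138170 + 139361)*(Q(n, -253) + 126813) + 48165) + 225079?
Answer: -595694485404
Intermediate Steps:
n = 3672 (n = 9*408 = 3672)
Q(V, x) = x - 366*V + V*x
((138170 + 139361)*(Q(n, -253) + 126813) + 48165) + 225079 = ((138170 + 139361)*((-253 - 366*3672 + 3672*(-253)) + 126813) + 48165) + 225079 = (277531*((-253 - 1343952 - 929016) + 126813) + 48165) + 225079 = (277531*(-2273221 + 126813) + 48165) + 225079 = (277531*(-2146408) + 48165) + 225079 = (-595694758648 + 48165) + 225079 = -595694710483 + 225079 = -595694485404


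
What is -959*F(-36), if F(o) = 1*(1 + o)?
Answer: 33565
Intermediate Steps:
F(o) = 1 + o
-959*F(-36) = -959*(1 - 36) = -959*(-35) = 33565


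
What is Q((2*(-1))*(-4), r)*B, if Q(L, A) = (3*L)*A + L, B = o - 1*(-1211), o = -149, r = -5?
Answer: -118944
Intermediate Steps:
B = 1062 (B = -149 - 1*(-1211) = -149 + 1211 = 1062)
Q(L, A) = L + 3*A*L (Q(L, A) = 3*A*L + L = L + 3*A*L)
Q((2*(-1))*(-4), r)*B = (((2*(-1))*(-4))*(1 + 3*(-5)))*1062 = ((-2*(-4))*(1 - 15))*1062 = (8*(-14))*1062 = -112*1062 = -118944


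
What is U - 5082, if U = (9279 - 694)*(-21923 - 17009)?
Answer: -334236302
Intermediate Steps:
U = -334231220 (U = 8585*(-38932) = -334231220)
U - 5082 = -334231220 - 5082 = -334236302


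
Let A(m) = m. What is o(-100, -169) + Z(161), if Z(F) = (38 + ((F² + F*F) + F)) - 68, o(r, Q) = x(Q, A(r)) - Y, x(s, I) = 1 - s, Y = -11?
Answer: 52154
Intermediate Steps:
o(r, Q) = 12 - Q (o(r, Q) = (1 - Q) - 1*(-11) = (1 - Q) + 11 = 12 - Q)
Z(F) = -30 + F + 2*F² (Z(F) = (38 + ((F² + F²) + F)) - 68 = (38 + (2*F² + F)) - 68 = (38 + (F + 2*F²)) - 68 = (38 + F + 2*F²) - 68 = -30 + F + 2*F²)
o(-100, -169) + Z(161) = (12 - 1*(-169)) + (-30 + 161 + 2*161²) = (12 + 169) + (-30 + 161 + 2*25921) = 181 + (-30 + 161 + 51842) = 181 + 51973 = 52154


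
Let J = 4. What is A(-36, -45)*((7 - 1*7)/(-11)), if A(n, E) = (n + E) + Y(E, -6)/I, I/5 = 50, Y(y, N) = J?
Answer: 0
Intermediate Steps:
Y(y, N) = 4
I = 250 (I = 5*50 = 250)
A(n, E) = 2/125 + E + n (A(n, E) = (n + E) + 4/250 = (E + n) + 4*(1/250) = (E + n) + 2/125 = 2/125 + E + n)
A(-36, -45)*((7 - 1*7)/(-11)) = (2/125 - 45 - 36)*((7 - 1*7)/(-11)) = -10123*(7 - 7)*(-1)/(125*11) = -0*(-1)/11 = -10123/125*0 = 0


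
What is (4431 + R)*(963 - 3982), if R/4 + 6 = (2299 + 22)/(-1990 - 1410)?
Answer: -11302015951/850 ≈ -1.3296e+7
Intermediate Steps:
R = -22721/850 (R = -24 + 4*((2299 + 22)/(-1990 - 1410)) = -24 + 4*(2321/(-3400)) = -24 + 4*(2321*(-1/3400)) = -24 + 4*(-2321/3400) = -24 - 2321/850 = -22721/850 ≈ -26.731)
(4431 + R)*(963 - 3982) = (4431 - 22721/850)*(963 - 3982) = (3743629/850)*(-3019) = -11302015951/850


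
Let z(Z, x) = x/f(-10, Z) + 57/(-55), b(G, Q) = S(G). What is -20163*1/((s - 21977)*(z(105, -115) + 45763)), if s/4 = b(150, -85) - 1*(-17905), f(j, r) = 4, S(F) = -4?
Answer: -1478620/166437494163 ≈ -8.8839e-6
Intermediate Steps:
b(G, Q) = -4
z(Z, x) = -57/55 + x/4 (z(Z, x) = x/4 + 57/(-55) = x*(¼) + 57*(-1/55) = x/4 - 57/55 = -57/55 + x/4)
s = 71604 (s = 4*(-4 - 1*(-17905)) = 4*(-4 + 17905) = 4*17901 = 71604)
-20163*1/((s - 21977)*(z(105, -115) + 45763)) = -20163*1/((71604 - 21977)*((-57/55 + (¼)*(-115)) + 45763)) = -20163*1/(49627*((-57/55 - 115/4) + 45763)) = -20163*1/(49627*(-6553/220 + 45763)) = -20163/((10061307/220)*49627) = -20163/499312482489/220 = -20163*220/499312482489 = -1478620/166437494163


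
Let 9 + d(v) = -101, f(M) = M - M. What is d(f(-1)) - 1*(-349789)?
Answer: 349679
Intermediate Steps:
f(M) = 0
d(v) = -110 (d(v) = -9 - 101 = -110)
d(f(-1)) - 1*(-349789) = -110 - 1*(-349789) = -110 + 349789 = 349679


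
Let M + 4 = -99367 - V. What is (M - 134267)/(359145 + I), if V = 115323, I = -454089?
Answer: 348961/94944 ≈ 3.6754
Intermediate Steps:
M = -214694 (M = -4 + (-99367 - 1*115323) = -4 + (-99367 - 115323) = -4 - 214690 = -214694)
(M - 134267)/(359145 + I) = (-214694 - 134267)/(359145 - 454089) = -348961/(-94944) = -348961*(-1/94944) = 348961/94944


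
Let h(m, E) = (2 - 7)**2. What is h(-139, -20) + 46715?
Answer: 46740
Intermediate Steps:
h(m, E) = 25 (h(m, E) = (-5)**2 = 25)
h(-139, -20) + 46715 = 25 + 46715 = 46740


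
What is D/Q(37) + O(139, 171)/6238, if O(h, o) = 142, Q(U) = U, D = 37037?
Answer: 3122190/3119 ≈ 1001.0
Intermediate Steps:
D/Q(37) + O(139, 171)/6238 = 37037/37 + 142/6238 = 37037*(1/37) + 142*(1/6238) = 1001 + 71/3119 = 3122190/3119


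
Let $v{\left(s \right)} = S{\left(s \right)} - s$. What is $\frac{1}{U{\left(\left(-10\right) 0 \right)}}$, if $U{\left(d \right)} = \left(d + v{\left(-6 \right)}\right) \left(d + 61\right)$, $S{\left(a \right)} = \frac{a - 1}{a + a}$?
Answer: $\frac{12}{4819} \approx 0.0024901$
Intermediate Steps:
$S{\left(a \right)} = \frac{-1 + a}{2 a}$
$v{\left(s \right)} = - s + \frac{-1 + s}{2 s}$ ($v{\left(s \right)} = \frac{-1 + s}{2 s} - s = - s + \frac{-1 + s}{2 s}$)
$U{\left(d \right)} = \left(61 + d\right) \left(\frac{79}{12} + d\right)$ ($U{\left(d \right)} = \left(d - \left(- \frac{13}{2} - \frac{1}{12}\right)\right) \left(d + 61\right) = \left(d + \left(\frac{1}{2} + 6 - - \frac{1}{12}\right)\right) \left(61 + d\right) = \left(d + \left(\frac{1}{2} + 6 + \frac{1}{12}\right)\right) \left(61 + d\right) = \left(d + \frac{79}{12}\right) \left(61 + d\right) = \left(\frac{79}{12} + d\right) \left(61 + d\right) = \left(61 + d\right) \left(\frac{79}{12} + d\right)$)
$\frac{1}{U{\left(\left(-10\right) 0 \right)}} = \frac{1}{\frac{4819}{12} + \left(\left(-10\right) 0\right)^{2} + \frac{811 \left(\left(-10\right) 0\right)}{12}} = \frac{1}{\frac{4819}{12} + 0^{2} + \frac{811}{12} \cdot 0} = \frac{1}{\frac{4819}{12} + 0 + 0} = \frac{1}{\frac{4819}{12}} = \frac{12}{4819}$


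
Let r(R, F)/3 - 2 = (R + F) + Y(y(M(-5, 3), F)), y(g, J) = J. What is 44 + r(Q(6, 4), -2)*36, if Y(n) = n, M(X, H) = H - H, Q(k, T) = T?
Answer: 260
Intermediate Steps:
M(X, H) = 0
r(R, F) = 6 + 3*R + 6*F (r(R, F) = 6 + 3*((R + F) + F) = 6 + 3*((F + R) + F) = 6 + 3*(R + 2*F) = 6 + (3*R + 6*F) = 6 + 3*R + 6*F)
44 + r(Q(6, 4), -2)*36 = 44 + (6 + 3*4 + 6*(-2))*36 = 44 + (6 + 12 - 12)*36 = 44 + 6*36 = 44 + 216 = 260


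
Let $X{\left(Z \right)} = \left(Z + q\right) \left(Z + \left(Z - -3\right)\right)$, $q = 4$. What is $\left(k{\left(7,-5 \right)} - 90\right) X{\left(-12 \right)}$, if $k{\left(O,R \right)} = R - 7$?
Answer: $-17136$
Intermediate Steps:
$k{\left(O,R \right)} = -7 + R$
$X{\left(Z \right)} = \left(3 + 2 Z\right) \left(4 + Z\right)$ ($X{\left(Z \right)} = \left(Z + 4\right) \left(Z + \left(Z - -3\right)\right) = \left(4 + Z\right) \left(Z + \left(Z + 3\right)\right) = \left(4 + Z\right) \left(Z + \left(3 + Z\right)\right) = \left(4 + Z\right) \left(3 + 2 Z\right) = \left(3 + 2 Z\right) \left(4 + Z\right)$)
$\left(k{\left(7,-5 \right)} - 90\right) X{\left(-12 \right)} = \left(\left(-7 - 5\right) - 90\right) \left(12 + 2 \left(-12\right)^{2} + 11 \left(-12\right)\right) = \left(-12 - 90\right) \left(12 + 2 \cdot 144 - 132\right) = - 102 \left(12 + 288 - 132\right) = \left(-102\right) 168 = -17136$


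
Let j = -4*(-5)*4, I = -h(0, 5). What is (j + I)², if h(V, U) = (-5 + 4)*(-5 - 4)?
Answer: 5041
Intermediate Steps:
h(V, U) = 9 (h(V, U) = -1*(-9) = 9)
I = -9 (I = -1*9 = -9)
j = 80 (j = 20*4 = 80)
(j + I)² = (80 - 9)² = 71² = 5041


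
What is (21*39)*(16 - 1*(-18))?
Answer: 27846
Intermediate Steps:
(21*39)*(16 - 1*(-18)) = 819*(16 + 18) = 819*34 = 27846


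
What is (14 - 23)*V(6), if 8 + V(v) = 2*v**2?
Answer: -576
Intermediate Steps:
V(v) = -8 + 2*v**2
(14 - 23)*V(6) = (14 - 23)*(-8 + 2*6**2) = -9*(-8 + 2*36) = -9*(-8 + 72) = -9*64 = -576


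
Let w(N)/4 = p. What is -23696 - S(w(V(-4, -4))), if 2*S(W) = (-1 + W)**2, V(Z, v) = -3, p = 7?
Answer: -48121/2 ≈ -24061.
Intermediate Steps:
w(N) = 28 (w(N) = 4*7 = 28)
S(W) = (-1 + W)**2/2
-23696 - S(w(V(-4, -4))) = -23696 - (-1 + 28)**2/2 = -23696 - 27**2/2 = -23696 - 729/2 = -48121/2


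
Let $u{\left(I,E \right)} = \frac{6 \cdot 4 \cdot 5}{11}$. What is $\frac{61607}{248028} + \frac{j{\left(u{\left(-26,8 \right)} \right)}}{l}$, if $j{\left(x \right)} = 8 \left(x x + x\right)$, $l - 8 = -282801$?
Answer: $\frac{188806675381}{771546404244} \approx 0.24471$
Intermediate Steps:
$l = -282793$ ($l = 8 - 282801 = -282793$)
$u{\left(I,E \right)} = \frac{120}{11}$ ($u{\left(I,E \right)} = 24 \cdot 5 \cdot \frac{1}{11} = 120 \cdot \frac{1}{11} = \frac{120}{11}$)
$j{\left(x \right)} = 8 x + 8 x^{2}$ ($j{\left(x \right)} = 8 \left(x^{2} + x\right) = 8 \left(x + x^{2}\right) = 8 x + 8 x^{2}$)
$\frac{61607}{248028} + \frac{j{\left(u{\left(-26,8 \right)} \right)}}{l} = \frac{61607}{248028} + \frac{8 \cdot \frac{120}{11} \left(1 + \frac{120}{11}\right)}{-282793} = 61607 \cdot \frac{1}{248028} + 8 \cdot \frac{120}{11} \cdot \frac{131}{11} \left(- \frac{1}{282793}\right) = \frac{61607}{248028} + \frac{125760}{121} \left(- \frac{1}{282793}\right) = \frac{61607}{248028} - \frac{125760}{34217953} = \frac{188806675381}{771546404244}$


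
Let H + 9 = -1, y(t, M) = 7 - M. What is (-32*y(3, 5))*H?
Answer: 640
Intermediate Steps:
H = -10 (H = -9 - 1 = -10)
(-32*y(3, 5))*H = -32*(7 - 1*5)*(-10) = -32*(7 - 5)*(-10) = -32*2*(-10) = -64*(-10) = 640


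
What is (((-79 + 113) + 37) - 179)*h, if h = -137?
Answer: 14796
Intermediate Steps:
(((-79 + 113) + 37) - 179)*h = (((-79 + 113) + 37) - 179)*(-137) = ((34 + 37) - 179)*(-137) = (71 - 179)*(-137) = -108*(-137) = 14796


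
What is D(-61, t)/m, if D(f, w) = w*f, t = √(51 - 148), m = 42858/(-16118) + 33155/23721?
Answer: 11661219879*I*√97/241121164 ≈ 476.32*I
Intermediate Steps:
m = -241121164/191167539 (m = 42858*(-1/16118) + 33155*(1/23721) = -21429/8059 + 33155/23721 = -241121164/191167539 ≈ -1.2613)
t = I*√97 (t = √(-97) = I*√97 ≈ 9.8489*I)
D(f, w) = f*w
D(-61, t)/m = (-61*I*√97)/(-241121164/191167539) = -61*I*√97*(-191167539/241121164) = 11661219879*I*√97/241121164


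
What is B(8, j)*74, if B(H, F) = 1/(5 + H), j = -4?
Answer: 74/13 ≈ 5.6923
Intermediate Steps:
B(8, j)*74 = 74/(5 + 8) = 74/13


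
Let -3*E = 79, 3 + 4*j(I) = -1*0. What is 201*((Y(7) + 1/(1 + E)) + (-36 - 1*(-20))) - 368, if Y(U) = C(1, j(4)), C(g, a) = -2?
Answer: -303539/76 ≈ -3993.9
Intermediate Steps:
j(I) = -3/4 (j(I) = -3/4 + (-1*0)/4 = -3/4 + (1/4)*0 = -3/4 + 0 = -3/4)
E = -79/3 (E = -1/3*79 = -79/3 ≈ -26.333)
Y(U) = -2
201*((Y(7) + 1/(1 + E)) + (-36 - 1*(-20))) - 368 = 201*((-2 + 1/(1 - 79/3)) + (-36 - 1*(-20))) - 368 = 201*((-2 + 1/(-76/3)) + (-36 + 20)) - 368 = 201*((-2 - 3/76) - 16) - 368 = 201*(-155/76 - 16) - 368 = 201*(-1371/76) - 368 = -275571/76 - 368 = -303539/76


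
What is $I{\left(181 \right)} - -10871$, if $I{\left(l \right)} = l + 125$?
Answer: $11177$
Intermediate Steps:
$I{\left(l \right)} = 125 + l$
$I{\left(181 \right)} - -10871 = \left(125 + 181\right) - -10871 = 306 + 10871 = 11177$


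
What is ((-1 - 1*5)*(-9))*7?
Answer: 378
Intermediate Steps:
((-1 - 1*5)*(-9))*7 = ((-1 - 5)*(-9))*7 = -6*(-9)*7 = 54*7 = 378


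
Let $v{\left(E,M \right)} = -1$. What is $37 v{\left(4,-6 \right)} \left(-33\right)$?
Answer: $1221$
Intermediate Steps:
$37 v{\left(4,-6 \right)} \left(-33\right) = 37 \left(-1\right) \left(-33\right) = \left(-37\right) \left(-33\right) = 1221$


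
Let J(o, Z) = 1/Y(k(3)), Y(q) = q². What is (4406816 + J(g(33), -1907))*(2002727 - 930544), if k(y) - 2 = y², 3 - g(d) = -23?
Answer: 571714498190871/121 ≈ 4.7249e+12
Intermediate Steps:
g(d) = 26 (g(d) = 3 - 1*(-23) = 3 + 23 = 26)
k(y) = 2 + y²
J(o, Z) = 1/121 (J(o, Z) = 1/((2 + 3²)²) = 1/((2 + 9)²) = 1/(11²) = 1/121)
(4406816 + J(g(33), -1907))*(2002727 - 930544) = (4406816 + 1/121)*(2002727 - 930544) = (533224737/121)*1072183 = 571714498190871/121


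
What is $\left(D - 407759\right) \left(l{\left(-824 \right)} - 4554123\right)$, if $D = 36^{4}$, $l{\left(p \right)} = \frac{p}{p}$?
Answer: $-5792191944554$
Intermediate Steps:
$l{\left(p \right)} = 1$
$D = 1679616$
$\left(D - 407759\right) \left(l{\left(-824 \right)} - 4554123\right) = \left(1679616 - 407759\right) \left(1 - 4554123\right) = 1271857 \left(-4554122\right) = -5792191944554$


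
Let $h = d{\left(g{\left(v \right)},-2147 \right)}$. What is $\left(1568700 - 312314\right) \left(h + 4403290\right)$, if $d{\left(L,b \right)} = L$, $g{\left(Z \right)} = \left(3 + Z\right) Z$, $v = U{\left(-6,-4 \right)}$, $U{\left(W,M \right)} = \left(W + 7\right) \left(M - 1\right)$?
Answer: $5532244473800$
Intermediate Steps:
$U{\left(W,M \right)} = \left(-1 + M\right) \left(7 + W\right)$ ($U{\left(W,M \right)} = \left(7 + W\right) \left(-1 + M\right) = \left(-1 + M\right) \left(7 + W\right)$)
$v = -5$ ($v = -7 - -6 + 7 \left(-4\right) - -24 = -7 + 6 - 28 + 24 = -5$)
$g{\left(Z \right)} = Z \left(3 + Z\right)$
$h = 10$ ($h = - 5 \left(3 - 5\right) = \left(-5\right) \left(-2\right) = 10$)
$\left(1568700 - 312314\right) \left(h + 4403290\right) = \left(1568700 - 312314\right) \left(10 + 4403290\right) = 1256386 \cdot 4403300 = 5532244473800$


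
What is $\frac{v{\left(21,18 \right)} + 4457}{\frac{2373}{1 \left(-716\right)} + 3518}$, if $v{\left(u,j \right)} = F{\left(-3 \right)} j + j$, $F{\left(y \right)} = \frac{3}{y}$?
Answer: $\frac{3191212}{2516515} \approx 1.2681$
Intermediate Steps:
$v{\left(u,j \right)} = 0$ ($v{\left(u,j \right)} = \frac{3}{-3} j + j = 3 \left(- \frac{1}{3}\right) j + j = - j + j = 0$)
$\frac{v{\left(21,18 \right)} + 4457}{\frac{2373}{1 \left(-716\right)} + 3518} = \frac{0 + 4457}{\frac{2373}{1 \left(-716\right)} + 3518} = \frac{4457}{\frac{2373}{-716} + 3518} = \frac{4457}{2373 \left(- \frac{1}{716}\right) + 3518} = \frac{4457}{- \frac{2373}{716} + 3518} = \frac{4457}{\frac{2516515}{716}} = 4457 \cdot \frac{716}{2516515} = \frac{3191212}{2516515}$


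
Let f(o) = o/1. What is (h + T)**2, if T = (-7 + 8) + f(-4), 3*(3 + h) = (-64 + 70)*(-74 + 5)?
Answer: 20736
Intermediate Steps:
f(o) = o (f(o) = o*1 = o)
h = -141 (h = -3 + ((-64 + 70)*(-74 + 5))/3 = -3 + (6*(-69))/3 = -3 + (1/3)*(-414) = -3 - 138 = -141)
T = -3 (T = (-7 + 8) - 4 = 1 - 4 = -3)
(h + T)**2 = (-141 - 3)**2 = (-144)**2 = 20736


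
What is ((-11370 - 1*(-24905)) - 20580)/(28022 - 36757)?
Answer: 1409/1747 ≈ 0.80653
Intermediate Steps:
((-11370 - 1*(-24905)) - 20580)/(28022 - 36757) = ((-11370 + 24905) - 20580)/(-8735) = (13535 - 20580)*(-1/8735) = -7045*(-1/8735) = 1409/1747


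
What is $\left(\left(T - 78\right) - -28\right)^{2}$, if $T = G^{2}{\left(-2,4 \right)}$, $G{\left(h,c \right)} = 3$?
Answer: $1681$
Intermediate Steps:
$T = 9$ ($T = 3^{2} = 9$)
$\left(\left(T - 78\right) - -28\right)^{2} = \left(\left(9 - 78\right) - -28\right)^{2} = \left(\left(9 - 78\right) + 28\right)^{2} = \left(-69 + 28\right)^{2} = \left(-41\right)^{2} = 1681$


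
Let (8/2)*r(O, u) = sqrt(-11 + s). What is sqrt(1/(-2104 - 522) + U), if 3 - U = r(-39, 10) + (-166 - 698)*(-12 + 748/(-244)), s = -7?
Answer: sqrt(-333924619666534 - 19244665947*I*sqrt(2))/160186 ≈ 0.0046489 - 114.08*I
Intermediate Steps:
r(O, u) = 3*I*sqrt(2)/4 (r(O, u) = sqrt(-11 - 7)/4 = sqrt(-18)/4 = (3*I*sqrt(2))/4 = 3*I*sqrt(2)/4)
U = -793833/61 - 3*I*sqrt(2)/4 (U = 3 - (3*I*sqrt(2)/4 + (-166 - 698)*(-12 + 748/(-244))) = 3 - (3*I*sqrt(2)/4 - 864*(-12 + 748*(-1/244))) = 3 - (3*I*sqrt(2)/4 - 864*(-12 - 187/61)) = 3 - (3*I*sqrt(2)/4 - 864*(-919/61)) = 3 - (3*I*sqrt(2)/4 + 794016/61) = 3 - (794016/61 + 3*I*sqrt(2)/4) = 3 + (-794016/61 - 3*I*sqrt(2)/4) = -793833/61 - 3*I*sqrt(2)/4 ≈ -13014.0 - 1.0607*I)
sqrt(1/(-2104 - 522) + U) = sqrt(1/(-2104 - 522) + (-793833/61 - 3*I*sqrt(2)/4)) = sqrt(1/(-2626) + (-793833/61 - 3*I*sqrt(2)/4)) = sqrt(-1/2626 + (-793833/61 - 3*I*sqrt(2)/4)) = sqrt(-2084605519/160186 - 3*I*sqrt(2)/4)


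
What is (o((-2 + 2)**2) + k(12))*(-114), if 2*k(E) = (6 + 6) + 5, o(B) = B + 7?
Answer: -1767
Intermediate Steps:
o(B) = 7 + B
k(E) = 17/2 (k(E) = ((6 + 6) + 5)/2 = (12 + 5)/2 = (1/2)*17 = 17/2)
(o((-2 + 2)**2) + k(12))*(-114) = ((7 + (-2 + 2)**2) + 17/2)*(-114) = ((7 + 0**2) + 17/2)*(-114) = ((7 + 0) + 17/2)*(-114) = (7 + 17/2)*(-114) = (31/2)*(-114) = -1767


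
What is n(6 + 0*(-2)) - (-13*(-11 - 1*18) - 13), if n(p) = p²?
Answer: -328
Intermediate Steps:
n(6 + 0*(-2)) - (-13*(-11 - 1*18) - 13) = (6 + 0*(-2))² - (-13*(-11 - 1*18) - 13) = (6 + 0)² - (-13*(-11 - 18) - 13) = 6² - (-13*(-29) - 13) = 36 - (377 - 13) = 36 - 1*364 = 36 - 364 = -328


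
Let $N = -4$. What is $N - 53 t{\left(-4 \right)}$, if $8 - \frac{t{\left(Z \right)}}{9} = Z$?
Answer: $-5728$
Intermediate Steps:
$t{\left(Z \right)} = 72 - 9 Z$
$N - 53 t{\left(-4 \right)} = -4 - 53 \left(72 - -36\right) = -4 - 53 \left(72 + 36\right) = -4 - 5724 = -5728$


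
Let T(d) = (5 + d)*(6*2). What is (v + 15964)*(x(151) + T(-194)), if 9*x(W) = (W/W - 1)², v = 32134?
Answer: -109086264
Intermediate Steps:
T(d) = 60 + 12*d (T(d) = (5 + d)*12 = 60 + 12*d)
x(W) = 0 (x(W) = (W/W - 1)²/9 = (1 - 1)²/9 = (⅑)*0² = (⅑)*0 = 0)
(v + 15964)*(x(151) + T(-194)) = (32134 + 15964)*(0 + (60 + 12*(-194))) = 48098*(0 + (60 - 2328)) = 48098*(0 - 2268) = 48098*(-2268) = -109086264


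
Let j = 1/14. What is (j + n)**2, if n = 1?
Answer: 225/196 ≈ 1.1480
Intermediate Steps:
j = 1/14 ≈ 0.071429
(j + n)**2 = (1/14 + 1)**2 = (15/14)**2 = 225/196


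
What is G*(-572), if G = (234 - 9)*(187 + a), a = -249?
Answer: 7979400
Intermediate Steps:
G = -13950 (G = (234 - 9)*(187 - 249) = 225*(-62) = -13950)
G*(-572) = -13950*(-572) = 7979400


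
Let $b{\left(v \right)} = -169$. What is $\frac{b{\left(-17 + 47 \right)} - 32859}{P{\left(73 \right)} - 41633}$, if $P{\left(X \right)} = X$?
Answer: $\frac{8257}{10390} \approx 0.79471$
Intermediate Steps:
$\frac{b{\left(-17 + 47 \right)} - 32859}{P{\left(73 \right)} - 41633} = \frac{-169 - 32859}{73 - 41633} = - \frac{33028}{-41560} = \left(-33028\right) \left(- \frac{1}{41560}\right) = \frac{8257}{10390}$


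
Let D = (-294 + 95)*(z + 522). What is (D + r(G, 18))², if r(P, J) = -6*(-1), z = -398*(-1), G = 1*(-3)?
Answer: 33516089476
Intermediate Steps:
G = -3
z = 398
r(P, J) = 6
D = -183080 (D = (-294 + 95)*(398 + 522) = -199*920 = -183080)
(D + r(G, 18))² = (-183080 + 6)² = (-183074)² = 33516089476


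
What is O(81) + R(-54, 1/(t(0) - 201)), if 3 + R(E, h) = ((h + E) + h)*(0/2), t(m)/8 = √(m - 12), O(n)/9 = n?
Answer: 726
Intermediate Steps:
O(n) = 9*n
t(m) = 8*√(-12 + m) (t(m) = 8*√(m - 12) = 8*√(-12 + m))
R(E, h) = -3 (R(E, h) = -3 + ((h + E) + h)*(0/2) = -3 + ((E + h) + h)*(0*(½)) = -3 + (E + 2*h)*0 = -3 + 0 = -3)
O(81) + R(-54, 1/(t(0) - 201)) = 9*81 - 3 = 729 - 3 = 726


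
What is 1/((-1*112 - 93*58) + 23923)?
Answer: 1/18417 ≈ 5.4298e-5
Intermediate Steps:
1/((-1*112 - 93*58) + 23923) = 1/((-112 - 5394) + 23923) = 1/(-5506 + 23923) = 1/18417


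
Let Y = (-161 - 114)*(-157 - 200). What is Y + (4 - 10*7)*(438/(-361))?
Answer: 35470083/361 ≈ 98255.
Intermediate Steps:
Y = 98175 (Y = -275*(-357) = 98175)
Y + (4 - 10*7)*(438/(-361)) = 98175 + (4 - 10*7)*(438/(-361)) = 98175 + (4 - 70)*(438*(-1/361)) = 98175 - 66*(-438/361) = 98175 + 28908/361 = 35470083/361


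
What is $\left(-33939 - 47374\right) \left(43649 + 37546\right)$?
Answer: $-6602209035$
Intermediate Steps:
$\left(-33939 - 47374\right) \left(43649 + 37546\right) = \left(-81313\right) 81195 = -6602209035$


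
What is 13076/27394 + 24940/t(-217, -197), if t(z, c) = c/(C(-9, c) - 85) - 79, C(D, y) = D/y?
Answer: -26552001750/81757393 ≈ -324.77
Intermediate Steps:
t(z, c) = -79 + c/(-85 - 9/c) (t(z, c) = c/(-9/c - 85) - 79 = c/(-85 - 9/c) - 79 = -79 + c/(-85 - 9/c))
13076/27394 + 24940/t(-217, -197) = 13076/27394 + 24940/(((-711 - 1*(-197)*(6715 - 197))/(9 + 85*(-197)))) = 13076*(1/27394) + 24940/(((-711 - 1*(-197)*6518)/(9 - 16745))) = 6538/13697 + 24940/(((-711 + 1284046)/(-16736))) = 6538/13697 + 24940/((-1/16736*1283335)) = 6538/13697 + 24940/(-1283335/16736) = 6538/13697 + 24940*(-16736/1283335) = 6538/13697 - 1941376/5969 = -26552001750/81757393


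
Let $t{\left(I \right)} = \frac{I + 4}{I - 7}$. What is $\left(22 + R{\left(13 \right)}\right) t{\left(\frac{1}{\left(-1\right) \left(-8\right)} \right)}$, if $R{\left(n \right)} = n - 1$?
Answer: $- \frac{102}{5} \approx -20.4$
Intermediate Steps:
$R{\left(n \right)} = -1 + n$ ($R{\left(n \right)} = n - 1 = -1 + n$)
$t{\left(I \right)} = \frac{4 + I}{-7 + I}$
$\left(22 + R{\left(13 \right)}\right) t{\left(\frac{1}{\left(-1\right) \left(-8\right)} \right)} = \left(22 + \left(-1 + 13\right)\right) \frac{4 + \frac{1}{\left(-1\right) \left(-8\right)}}{-7 + \frac{1}{\left(-1\right) \left(-8\right)}} = \left(22 + 12\right) \frac{4 + \frac{1}{8}}{-7 + \frac{1}{8}} = 34 \frac{4 + \frac{1}{8}}{-7 + \frac{1}{8}} = 34 \frac{1}{- \frac{55}{8}} \cdot \frac{33}{8} = 34 \left(\left(- \frac{8}{55}\right) \frac{33}{8}\right) = 34 \left(- \frac{3}{5}\right) = - \frac{102}{5}$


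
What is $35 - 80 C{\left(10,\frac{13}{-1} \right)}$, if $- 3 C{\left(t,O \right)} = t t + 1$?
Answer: $\frac{8185}{3} \approx 2728.3$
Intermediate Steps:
$C{\left(t,O \right)} = - \frac{1}{3} - \frac{t^{2}}{3}$ ($C{\left(t,O \right)} = - \frac{t t + 1}{3} = - \frac{t^{2} + 1}{3} = - \frac{1 + t^{2}}{3} = - \frac{1}{3} - \frac{t^{2}}{3}$)
$35 - 80 C{\left(10,\frac{13}{-1} \right)} = 35 - 80 \left(- \frac{1}{3} - \frac{10^{2}}{3}\right) = 35 - 80 \left(- \frac{1}{3} - \frac{100}{3}\right) = 35 - - \frac{8080}{3} = 35 + \frac{8080}{3} = \frac{8185}{3}$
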